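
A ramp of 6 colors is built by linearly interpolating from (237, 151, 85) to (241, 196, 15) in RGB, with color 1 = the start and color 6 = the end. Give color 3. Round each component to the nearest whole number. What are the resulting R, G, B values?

(239, 169, 57)

With 6 swatches and endpoints inclusive, swatch 3 sits at t = (3 − 1)/(6 − 1) = 2/5 ≈ 0.4.
R = 237 + 0.4 × (241 − 237) = 238.6 → 239
G = 151 + 0.4 × (196 − 151) = 169 → 169
B = 85 + 0.4 × (15 − 85) = 57 → 57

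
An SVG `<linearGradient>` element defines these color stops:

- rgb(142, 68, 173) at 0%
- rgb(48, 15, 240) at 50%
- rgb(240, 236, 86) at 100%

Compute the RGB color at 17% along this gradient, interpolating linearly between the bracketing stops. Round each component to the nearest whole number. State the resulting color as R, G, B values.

(110, 50, 196)

17% lies between the 0% and 50% stops, so the local fraction is t = (17 − 0)/(50 − 0) = 17/50 ≈ 0.34.
R = 142 + 0.34 × (48 − 142) = 110.04 → 110
G = 68 + 0.34 × (15 − 68) = 49.98 → 50
B = 173 + 0.34 × (240 − 173) = 195.78 → 196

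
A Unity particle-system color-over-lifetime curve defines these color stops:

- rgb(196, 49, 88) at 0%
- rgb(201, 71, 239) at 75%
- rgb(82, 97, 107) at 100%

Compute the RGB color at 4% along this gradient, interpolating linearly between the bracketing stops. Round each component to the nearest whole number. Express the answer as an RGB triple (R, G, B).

(196, 50, 96)

4% lies between the 0% and 75% stops, so the local fraction is t = (4 − 0)/(75 − 0) = 4/75 ≈ 0.0533.
R = 196 + 0.0533 × (201 − 196) = 196.267 → 196
G = 49 + 0.0533 × (71 − 49) = 50.173 → 50
B = 88 + 0.0533 × (239 − 88) = 96.048 → 96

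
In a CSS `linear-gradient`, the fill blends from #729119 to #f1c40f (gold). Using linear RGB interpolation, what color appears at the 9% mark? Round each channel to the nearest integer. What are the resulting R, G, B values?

(125, 150, 24)

#729119 → (114, 145, 25); #f1c40f → (241, 196, 15).
9% corresponds to t = 0.09.
R = 114 + 0.09 × (241 − 114) = 114 + 0.09 × 127 = 125.43 → 125
G = 145 + 0.09 × (196 − 145) = 145 + 0.09 × 51 = 149.59 → 150
B = 25 + 0.09 × (15 − 25) = 25 + 0.09 × -10 = 24.1 → 24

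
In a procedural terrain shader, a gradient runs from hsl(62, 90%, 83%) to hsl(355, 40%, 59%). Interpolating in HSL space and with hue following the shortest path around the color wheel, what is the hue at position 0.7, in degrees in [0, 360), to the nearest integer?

Hue: 355 − 62 = 293°, but |293| > 180 so the shorter arc goes the other way: Δh = 293 − 360 = -67°.
H = 62 + 0.7 × (-67) = 15.1 → 15°

15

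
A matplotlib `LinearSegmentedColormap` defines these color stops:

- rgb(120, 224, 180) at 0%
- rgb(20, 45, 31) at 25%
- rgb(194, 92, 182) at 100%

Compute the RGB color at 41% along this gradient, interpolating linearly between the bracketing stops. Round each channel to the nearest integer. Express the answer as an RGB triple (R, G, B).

41% lies between the 25% and 100% stops, so the local fraction is t = (41 − 25)/(100 − 25) = 16/75 ≈ 0.2133.
R = 20 + 0.2133 × (194 − 20) = 57.114 → 57
G = 45 + 0.2133 × (92 − 45) = 55.025 → 55
B = 31 + 0.2133 × (182 − 31) = 63.208 → 63

(57, 55, 63)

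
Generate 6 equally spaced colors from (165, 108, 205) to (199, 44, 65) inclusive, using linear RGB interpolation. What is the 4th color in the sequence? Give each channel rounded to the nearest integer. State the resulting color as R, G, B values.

With 6 swatches and endpoints inclusive, swatch 4 sits at t = (4 − 1)/(6 − 1) = 3/5 ≈ 0.6.
R = 165 + 0.6 × (199 − 165) = 185.4 → 185
G = 108 + 0.6 × (44 − 108) = 69.6 → 70
B = 205 + 0.6 × (65 − 205) = 121 → 121

(185, 70, 121)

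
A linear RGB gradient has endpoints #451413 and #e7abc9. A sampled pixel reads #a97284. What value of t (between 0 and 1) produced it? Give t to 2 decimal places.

Invert the lerp on the B channel (largest span, 182): t = (132 − 19) / (201 − 19) = 113/182 = 0.62088.
Check on R: (169 − 69)/(231 − 69) = 0.6173 ✓

0.62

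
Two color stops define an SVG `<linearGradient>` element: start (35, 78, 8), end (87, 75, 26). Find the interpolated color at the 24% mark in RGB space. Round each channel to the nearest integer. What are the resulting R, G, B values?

(47, 77, 12)

24% corresponds to t = 0.24.
R = 35 + 0.24 × (87 − 35) = 35 + 0.24 × 52 = 47.48 → 47
G = 78 + 0.24 × (75 − 78) = 78 + 0.24 × -3 = 77.28 → 77
B = 8 + 0.24 × (26 − 8) = 8 + 0.24 × 18 = 12.32 → 12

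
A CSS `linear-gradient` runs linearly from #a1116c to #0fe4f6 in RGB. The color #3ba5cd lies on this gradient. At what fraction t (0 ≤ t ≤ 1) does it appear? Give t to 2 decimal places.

Invert the lerp on the G channel (largest span, 211): t = (165 − 17) / (228 − 17) = 148/211 = 0.70142.
Check on R: (59 − 161)/(15 − 161) = 0.6986 ✓

0.70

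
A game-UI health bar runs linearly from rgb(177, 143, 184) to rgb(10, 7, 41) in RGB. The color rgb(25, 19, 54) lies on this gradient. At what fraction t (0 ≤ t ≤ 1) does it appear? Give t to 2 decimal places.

Invert the lerp on the R channel (largest span, 167): t = (25 − 177) / (10 − 177) = -152/-167 = 0.91018.
Check on G: (19 − 143)/(7 − 143) = 0.9118 ✓

0.91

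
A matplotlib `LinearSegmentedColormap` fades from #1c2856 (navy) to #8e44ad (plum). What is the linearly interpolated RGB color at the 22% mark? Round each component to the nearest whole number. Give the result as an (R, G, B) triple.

#1c2856 → (28, 40, 86); #8e44ad → (142, 68, 173).
22% corresponds to t = 0.22.
R = 28 + 0.22 × (142 − 28) = 28 + 0.22 × 114 = 53.08 → 53
G = 40 + 0.22 × (68 − 40) = 40 + 0.22 × 28 = 46.16 → 46
B = 86 + 0.22 × (173 − 86) = 86 + 0.22 × 87 = 105.14 → 105

(53, 46, 105)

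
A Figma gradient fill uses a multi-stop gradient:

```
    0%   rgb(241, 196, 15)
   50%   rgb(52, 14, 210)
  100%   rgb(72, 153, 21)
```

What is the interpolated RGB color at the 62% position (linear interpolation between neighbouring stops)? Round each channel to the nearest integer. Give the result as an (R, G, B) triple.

(57, 47, 165)

62% lies between the 50% and 100% stops, so the local fraction is t = (62 − 50)/(100 − 50) = 12/50 ≈ 0.24.
R = 52 + 0.24 × (72 − 52) = 56.8 → 57
G = 14 + 0.24 × (153 − 14) = 47.36 → 47
B = 210 + 0.24 × (21 − 210) = 164.64 → 165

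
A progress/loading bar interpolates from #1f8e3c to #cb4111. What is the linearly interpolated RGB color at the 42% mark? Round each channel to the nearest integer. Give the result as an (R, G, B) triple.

(103, 110, 42)

#1f8e3c → (31, 142, 60); #cb4111 → (203, 65, 17).
42% corresponds to t = 0.42.
R = 31 + 0.42 × (203 − 31) = 31 + 0.42 × 172 = 103.24 → 103
G = 142 + 0.42 × (65 − 142) = 142 + 0.42 × -77 = 109.66 → 110
B = 60 + 0.42 × (17 − 60) = 60 + 0.42 × -43 = 41.94 → 42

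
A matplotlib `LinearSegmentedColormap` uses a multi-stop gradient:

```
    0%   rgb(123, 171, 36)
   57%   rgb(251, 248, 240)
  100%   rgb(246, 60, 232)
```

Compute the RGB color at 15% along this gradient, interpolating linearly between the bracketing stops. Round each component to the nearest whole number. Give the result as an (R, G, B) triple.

15% lies between the 0% and 57% stops, so the local fraction is t = (15 − 0)/(57 − 0) = 15/57 ≈ 0.2632.
R = 123 + 0.2632 × (251 − 123) = 156.69 → 157
G = 171 + 0.2632 × (248 − 171) = 191.266 → 191
B = 36 + 0.2632 × (240 − 36) = 89.693 → 90

(157, 191, 90)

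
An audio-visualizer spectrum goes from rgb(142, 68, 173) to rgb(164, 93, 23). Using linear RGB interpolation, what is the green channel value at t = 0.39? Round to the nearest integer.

78

G = 68 + 0.39 × (93 − 68) = 77.75 → 78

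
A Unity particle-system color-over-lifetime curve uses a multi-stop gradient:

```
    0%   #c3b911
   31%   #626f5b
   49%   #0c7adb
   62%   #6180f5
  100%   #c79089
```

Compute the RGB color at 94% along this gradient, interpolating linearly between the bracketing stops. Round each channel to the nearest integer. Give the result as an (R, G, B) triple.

(183, 141, 154)

94% lies between the 62% and 100% stops, so the local fraction is t = (94 − 62)/(100 − 62) = 32/38 ≈ 0.8421.
#6180f5 → (97, 128, 245); #c79089 → (199, 144, 137).
R = 97 + 0.8421 × (199 − 97) = 182.894 → 183
G = 128 + 0.8421 × (144 − 128) = 141.474 → 141
B = 245 + 0.8421 × (137 − 245) = 154.053 → 154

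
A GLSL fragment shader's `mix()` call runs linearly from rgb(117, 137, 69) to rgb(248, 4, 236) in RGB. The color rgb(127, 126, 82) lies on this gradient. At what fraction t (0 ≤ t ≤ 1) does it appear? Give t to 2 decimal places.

Invert the lerp on the B channel (largest span, 167): t = (82 − 69) / (236 − 69) = 13/167 = 0.077844.
Check on R: (127 − 117)/(248 − 117) = 0.07634 ✓

0.08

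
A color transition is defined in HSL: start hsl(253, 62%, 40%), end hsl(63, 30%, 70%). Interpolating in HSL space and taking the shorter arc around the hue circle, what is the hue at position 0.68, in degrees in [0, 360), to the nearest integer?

9

Hue: 63 − 253 = -190°, but |-190| > 180 so the shorter arc goes the other way: Δh = -190 + 360 = 170°.
H = 253 + 0.68 × (170) = 368.6 → 369 → 369 mod 360 = 9°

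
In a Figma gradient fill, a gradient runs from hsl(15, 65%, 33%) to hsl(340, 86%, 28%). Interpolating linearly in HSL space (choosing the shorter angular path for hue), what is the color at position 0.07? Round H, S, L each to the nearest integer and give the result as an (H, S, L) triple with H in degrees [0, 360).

(13, 66, 33)

Hue: 340 − 15 = 325°, but |325| > 180 so the shorter arc goes the other way: Δh = 325 − 360 = -35°.
H = 15 + 0.07 × (-35) = 12.55 → 13°
S = 65 + 0.07 × (86 − 65) = 66.47 → 66%
L = 33 + 0.07 × (28 − 33) = 32.65 → 33%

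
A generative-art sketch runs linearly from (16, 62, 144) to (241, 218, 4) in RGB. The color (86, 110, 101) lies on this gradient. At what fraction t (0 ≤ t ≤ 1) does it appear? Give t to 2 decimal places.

0.31

Invert the lerp on the R channel (largest span, 225): t = (86 − 16) / (241 − 16) = 70/225 = 0.31111.
Check on G: (110 − 62)/(218 − 62) = 0.3077 ✓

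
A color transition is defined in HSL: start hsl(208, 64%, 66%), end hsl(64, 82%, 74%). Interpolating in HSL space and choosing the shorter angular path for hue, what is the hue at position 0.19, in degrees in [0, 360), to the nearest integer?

Hue arc: Δh = 64 − 208 = -144° (|Δh| ≤ 180, already the shorter path).
H = 208 + 0.19 × (-144) = 180.64 → 181°

181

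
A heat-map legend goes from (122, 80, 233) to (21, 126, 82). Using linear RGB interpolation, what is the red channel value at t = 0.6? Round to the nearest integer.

R = 122 + 0.6 × (21 − 122) = 61.4 → 61

61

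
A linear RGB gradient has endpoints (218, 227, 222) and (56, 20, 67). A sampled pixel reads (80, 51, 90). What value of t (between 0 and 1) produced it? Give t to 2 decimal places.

0.85

Invert the lerp on the G channel (largest span, 207): t = (51 − 227) / (20 − 227) = -176/-207 = 0.85024.
Check on R: (80 − 218)/(56 − 218) = 0.8519 ✓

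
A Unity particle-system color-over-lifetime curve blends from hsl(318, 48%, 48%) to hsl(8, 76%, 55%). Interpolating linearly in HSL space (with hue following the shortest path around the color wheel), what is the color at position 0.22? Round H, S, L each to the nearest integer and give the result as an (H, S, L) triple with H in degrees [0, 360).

(329, 54, 50)

Hue: 8 − 318 = -310°, but |-310| > 180 so the shorter arc goes the other way: Δh = -310 + 360 = 50°.
H = 318 + 0.22 × (50) = 329 → 329°
S = 48 + 0.22 × (76 − 48) = 54.16 → 54%
L = 48 + 0.22 × (55 − 48) = 49.54 → 50%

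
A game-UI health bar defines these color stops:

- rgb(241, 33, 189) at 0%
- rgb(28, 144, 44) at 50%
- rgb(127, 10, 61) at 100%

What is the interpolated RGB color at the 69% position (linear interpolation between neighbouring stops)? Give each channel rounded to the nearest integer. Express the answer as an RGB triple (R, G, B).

69% lies between the 50% and 100% stops, so the local fraction is t = (69 − 50)/(100 − 50) = 19/50 ≈ 0.38.
R = 28 + 0.38 × (127 − 28) = 65.62 → 66
G = 144 + 0.38 × (10 − 144) = 93.08 → 93
B = 44 + 0.38 × (61 − 44) = 50.46 → 50

(66, 93, 50)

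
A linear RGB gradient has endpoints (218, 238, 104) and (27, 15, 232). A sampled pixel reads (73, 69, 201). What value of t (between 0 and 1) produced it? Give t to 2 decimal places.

Invert the lerp on the G channel (largest span, 223): t = (69 − 238) / (15 − 238) = -169/-223 = 0.75785.
Check on R: (73 − 218)/(27 − 218) = 0.7592 ✓

0.76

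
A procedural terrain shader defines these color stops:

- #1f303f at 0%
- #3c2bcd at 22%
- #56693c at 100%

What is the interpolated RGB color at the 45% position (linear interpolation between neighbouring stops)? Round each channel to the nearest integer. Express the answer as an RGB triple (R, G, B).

(68, 61, 162)

45% lies between the 22% and 100% stops, so the local fraction is t = (45 − 22)/(100 − 22) = 23/78 ≈ 0.2949.
#3c2bcd → (60, 43, 205); #56693c → (86, 105, 60).
R = 60 + 0.2949 × (86 − 60) = 67.667 → 68
G = 43 + 0.2949 × (105 − 43) = 61.284 → 61
B = 205 + 0.2949 × (60 − 205) = 162.239 → 162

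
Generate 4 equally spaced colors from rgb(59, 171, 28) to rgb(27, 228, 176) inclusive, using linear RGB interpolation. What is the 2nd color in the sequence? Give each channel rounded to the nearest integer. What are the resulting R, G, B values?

(48, 190, 77)

With 4 swatches and endpoints inclusive, swatch 2 sits at t = (2 − 1)/(4 − 1) = 1/3 ≈ 0.3333.
R = 59 + 0.3333 × (27 − 59) = 48.334 → 48
G = 171 + 0.3333 × (228 − 171) = 189.998 → 190
B = 28 + 0.3333 × (176 − 28) = 77.328 → 77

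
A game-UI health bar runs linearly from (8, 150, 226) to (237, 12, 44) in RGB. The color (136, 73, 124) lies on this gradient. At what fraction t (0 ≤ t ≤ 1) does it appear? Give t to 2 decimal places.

0.56

Invert the lerp on the R channel (largest span, 229): t = (136 − 8) / (237 − 8) = 128/229 = 0.55895.
Check on G: (73 − 150)/(12 − 150) = 0.558 ✓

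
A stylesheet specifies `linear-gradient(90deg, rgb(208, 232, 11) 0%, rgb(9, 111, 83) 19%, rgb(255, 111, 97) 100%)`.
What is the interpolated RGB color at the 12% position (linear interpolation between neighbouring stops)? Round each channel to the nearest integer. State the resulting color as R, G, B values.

12% lies between the 0% and 19% stops, so the local fraction is t = (12 − 0)/(19 − 0) = 12/19 ≈ 0.6316.
R = 208 + 0.6316 × (9 − 208) = 82.312 → 82
G = 232 + 0.6316 × (111 − 232) = 155.576 → 156
B = 11 + 0.6316 × (83 − 11) = 56.475 → 56

(82, 156, 56)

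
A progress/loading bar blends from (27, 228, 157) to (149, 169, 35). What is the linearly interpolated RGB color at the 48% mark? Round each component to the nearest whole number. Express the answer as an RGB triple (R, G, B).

(86, 200, 98)

48% corresponds to t = 0.48.
R = 27 + 0.48 × (149 − 27) = 27 + 0.48 × 122 = 85.56 → 86
G = 228 + 0.48 × (169 − 228) = 228 + 0.48 × -59 = 199.68 → 200
B = 157 + 0.48 × (35 − 157) = 157 + 0.48 × -122 = 98.44 → 98
So the blended color is (86, 200, 98), about #56c862.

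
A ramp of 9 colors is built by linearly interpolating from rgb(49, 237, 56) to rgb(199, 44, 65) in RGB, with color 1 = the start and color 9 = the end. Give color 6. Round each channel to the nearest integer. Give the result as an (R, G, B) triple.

With 9 swatches and endpoints inclusive, swatch 6 sits at t = (6 − 1)/(9 − 1) = 5/8 ≈ 0.625.
R = 49 + 0.625 × (199 − 49) = 142.75 → 143
G = 237 + 0.625 × (44 − 237) = 116.375 → 116
B = 56 + 0.625 × (65 − 56) = 61.625 → 62

(143, 116, 62)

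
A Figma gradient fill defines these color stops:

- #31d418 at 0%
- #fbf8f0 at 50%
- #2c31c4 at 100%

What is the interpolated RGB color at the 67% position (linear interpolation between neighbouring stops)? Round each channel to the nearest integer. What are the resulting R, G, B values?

(181, 180, 225)

67% lies between the 50% and 100% stops, so the local fraction is t = (67 − 50)/(100 − 50) = 17/50 ≈ 0.34.
#fbf8f0 → (251, 248, 240); #2c31c4 → (44, 49, 196).
R = 251 + 0.34 × (44 − 251) = 180.62 → 181
G = 248 + 0.34 × (49 − 248) = 180.34 → 180
B = 240 + 0.34 × (196 − 240) = 225.04 → 225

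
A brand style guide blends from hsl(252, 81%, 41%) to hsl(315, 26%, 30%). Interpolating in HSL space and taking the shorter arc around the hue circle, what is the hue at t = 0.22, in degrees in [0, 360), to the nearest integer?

266

Hue arc: Δh = 315 − 252 = 63° (|Δh| ≤ 180, already the shorter path).
H = 252 + 0.22 × (63) = 265.86 → 266°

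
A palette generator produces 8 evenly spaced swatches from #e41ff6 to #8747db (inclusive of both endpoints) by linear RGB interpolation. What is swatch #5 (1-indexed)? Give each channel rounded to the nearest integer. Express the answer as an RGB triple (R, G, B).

With 8 swatches and endpoints inclusive, swatch 5 sits at t = (5 − 1)/(8 − 1) = 4/7 ≈ 0.5714.
#e41ff6 → (228, 31, 246); #8747db → (135, 71, 219).
R = 228 + 0.5714 × (135 − 228) = 174.86 → 175
G = 31 + 0.5714 × (71 − 31) = 53.856 → 54
B = 246 + 0.5714 × (219 − 246) = 230.572 → 231

(175, 54, 231)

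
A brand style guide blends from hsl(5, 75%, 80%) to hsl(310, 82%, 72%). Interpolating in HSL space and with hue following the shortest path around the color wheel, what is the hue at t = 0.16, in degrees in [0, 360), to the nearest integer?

Hue: 310 − 5 = 305°, but |305| > 180 so the shorter arc goes the other way: Δh = 305 − 360 = -55°.
H = 5 + 0.16 × (-55) = -3.8 → -4 → -4 mod 360 = 356°

356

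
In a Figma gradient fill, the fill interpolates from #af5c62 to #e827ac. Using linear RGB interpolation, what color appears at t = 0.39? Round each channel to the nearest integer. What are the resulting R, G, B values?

#af5c62 → (175, 92, 98); #e827ac → (232, 39, 172).
R = 175 + 0.39 × (232 − 175) = 175 + 0.39 × 57 = 197.23 → 197
G = 92 + 0.39 × (39 − 92) = 92 + 0.39 × -53 = 71.33 → 71
B = 98 + 0.39 × (172 − 98) = 98 + 0.39 × 74 = 126.86 → 127
So the blended color is (197, 71, 127), about #c5477f.

(197, 71, 127)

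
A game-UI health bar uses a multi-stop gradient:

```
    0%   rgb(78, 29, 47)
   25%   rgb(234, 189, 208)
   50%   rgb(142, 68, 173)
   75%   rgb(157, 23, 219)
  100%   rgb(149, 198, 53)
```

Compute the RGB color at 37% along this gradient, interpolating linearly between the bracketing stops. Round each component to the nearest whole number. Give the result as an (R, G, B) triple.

37% lies between the 25% and 50% stops, so the local fraction is t = (37 − 25)/(50 − 25) = 12/25 ≈ 0.48.
R = 234 + 0.48 × (142 − 234) = 189.84 → 190
G = 189 + 0.48 × (68 − 189) = 130.92 → 131
B = 208 + 0.48 × (173 − 208) = 191.2 → 191

(190, 131, 191)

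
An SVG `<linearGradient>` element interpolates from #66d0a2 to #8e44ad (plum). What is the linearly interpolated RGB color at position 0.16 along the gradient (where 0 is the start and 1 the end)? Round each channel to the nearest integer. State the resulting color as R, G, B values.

#66d0a2 → (102, 208, 162); #8e44ad → (142, 68, 173).
R = 102 + 0.16 × (142 − 102) = 102 + 0.16 × 40 = 108.4 → 108
G = 208 + 0.16 × (68 − 208) = 208 + 0.16 × -140 = 185.6 → 186
B = 162 + 0.16 × (173 − 162) = 162 + 0.16 × 11 = 163.76 → 164

(108, 186, 164)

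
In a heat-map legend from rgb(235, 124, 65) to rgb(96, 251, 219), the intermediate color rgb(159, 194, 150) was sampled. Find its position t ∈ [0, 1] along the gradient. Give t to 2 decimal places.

Invert the lerp on the B channel (largest span, 154): t = (150 − 65) / (219 − 65) = 85/154 = 0.55195.
Check on R: (159 − 235)/(96 − 235) = 0.5468 ✓

0.55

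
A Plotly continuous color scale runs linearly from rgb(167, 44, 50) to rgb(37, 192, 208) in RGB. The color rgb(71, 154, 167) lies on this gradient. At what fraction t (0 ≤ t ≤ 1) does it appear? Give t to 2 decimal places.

Invert the lerp on the B channel (largest span, 158): t = (167 − 50) / (208 − 50) = 117/158 = 0.74051.
Check on R: (71 − 167)/(37 − 167) = 0.7385 ✓

0.74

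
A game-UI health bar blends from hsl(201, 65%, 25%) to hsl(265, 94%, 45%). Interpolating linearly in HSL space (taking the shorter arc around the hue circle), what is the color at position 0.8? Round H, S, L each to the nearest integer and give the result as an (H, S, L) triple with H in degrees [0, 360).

Hue arc: Δh = 265 − 201 = 64° (|Δh| ≤ 180, already the shorter path).
H = 201 + 0.8 × (64) = 252.2 → 252°
S = 65 + 0.8 × (94 − 65) = 88.2 → 88%
L = 25 + 0.8 × (45 − 25) = 41 → 41%

(252, 88, 41)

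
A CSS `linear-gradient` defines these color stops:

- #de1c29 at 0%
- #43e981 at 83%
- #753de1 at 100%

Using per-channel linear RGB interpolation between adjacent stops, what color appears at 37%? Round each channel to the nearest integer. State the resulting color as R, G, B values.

(153, 119, 80)

37% lies between the 0% and 83% stops, so the local fraction is t = (37 − 0)/(83 − 0) = 37/83 ≈ 0.4458.
#de1c29 → (222, 28, 41); #43e981 → (67, 233, 129).
R = 222 + 0.4458 × (67 − 222) = 152.901 → 153
G = 28 + 0.4458 × (233 − 28) = 119.389 → 119
B = 41 + 0.4458 × (129 − 41) = 80.23 → 80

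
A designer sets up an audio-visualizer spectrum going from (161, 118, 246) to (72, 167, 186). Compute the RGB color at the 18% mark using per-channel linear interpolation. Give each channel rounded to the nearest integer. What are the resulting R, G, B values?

18% corresponds to t = 0.18.
R = 161 + 0.18 × (72 − 161) = 161 + 0.18 × -89 = 144.98 → 145
G = 118 + 0.18 × (167 − 118) = 118 + 0.18 × 49 = 126.82 → 127
B = 246 + 0.18 × (186 − 246) = 246 + 0.18 × -60 = 235.2 → 235

(145, 127, 235)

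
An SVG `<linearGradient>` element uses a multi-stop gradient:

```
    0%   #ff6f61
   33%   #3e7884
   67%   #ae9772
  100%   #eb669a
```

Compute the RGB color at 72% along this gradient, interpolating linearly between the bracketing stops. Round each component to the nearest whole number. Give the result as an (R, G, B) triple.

(183, 144, 120)

72% lies between the 67% and 100% stops, so the local fraction is t = (72 − 67)/(100 − 67) = 5/33 ≈ 0.1515.
#ae9772 → (174, 151, 114); #eb669a → (235, 102, 154).
R = 174 + 0.1515 × (235 − 174) = 183.242 → 183
G = 151 + 0.1515 × (102 − 151) = 143.577 → 144
B = 114 + 0.1515 × (154 − 114) = 120.06 → 120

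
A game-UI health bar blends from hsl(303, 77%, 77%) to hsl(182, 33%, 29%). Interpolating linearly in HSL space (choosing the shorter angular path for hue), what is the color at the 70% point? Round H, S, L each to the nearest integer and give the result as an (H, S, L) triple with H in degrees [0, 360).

Hue arc: Δh = 182 − 303 = -121° (|Δh| ≤ 180, already the shorter path).
H = 303 + 0.7 × (-121) = 218.3 → 218°
S = 77 + 0.7 × (33 − 77) = 46.2 → 46%
L = 77 + 0.7 × (29 − 77) = 43.4 → 43%

(218, 46, 43)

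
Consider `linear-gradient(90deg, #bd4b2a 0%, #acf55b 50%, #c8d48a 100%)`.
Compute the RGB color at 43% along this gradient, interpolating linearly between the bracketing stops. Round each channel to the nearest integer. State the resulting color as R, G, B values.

(174, 221, 84)

43% lies between the 0% and 50% stops, so the local fraction is t = (43 − 0)/(50 − 0) = 43/50 ≈ 0.86.
#bd4b2a → (189, 75, 42); #acf55b → (172, 245, 91).
R = 189 + 0.86 × (172 − 189) = 174.38 → 174
G = 75 + 0.86 × (245 − 75) = 221.2 → 221
B = 42 + 0.86 × (91 − 42) = 84.14 → 84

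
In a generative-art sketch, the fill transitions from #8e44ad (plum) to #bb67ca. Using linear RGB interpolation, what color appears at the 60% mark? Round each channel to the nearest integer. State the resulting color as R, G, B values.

#8e44ad → (142, 68, 173); #bb67ca → (187, 103, 202).
60% corresponds to t = 0.6.
R = 142 + 0.6 × (187 − 142) = 142 + 0.6 × 45 = 169 → 169
G = 68 + 0.6 × (103 − 68) = 68 + 0.6 × 35 = 89 → 89
B = 173 + 0.6 × (202 − 173) = 173 + 0.6 × 29 = 190.4 → 190
So the blended color is (169, 89, 190), about #a959be.

(169, 89, 190)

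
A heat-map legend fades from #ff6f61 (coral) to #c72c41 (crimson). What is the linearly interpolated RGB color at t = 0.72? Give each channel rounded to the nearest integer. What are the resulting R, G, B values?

#ff6f61 → (255, 111, 97); #c72c41 → (199, 44, 65).
R = 255 + 0.72 × (199 − 255) = 255 + 0.72 × -56 = 214.68 → 215
G = 111 + 0.72 × (44 − 111) = 111 + 0.72 × -67 = 62.76 → 63
B = 97 + 0.72 × (65 − 97) = 97 + 0.72 × -32 = 73.96 → 74

(215, 63, 74)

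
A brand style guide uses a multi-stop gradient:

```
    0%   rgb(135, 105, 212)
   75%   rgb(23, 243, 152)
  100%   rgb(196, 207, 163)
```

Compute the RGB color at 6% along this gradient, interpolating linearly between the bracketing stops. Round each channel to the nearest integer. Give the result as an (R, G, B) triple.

(126, 116, 207)

6% lies between the 0% and 75% stops, so the local fraction is t = (6 − 0)/(75 − 0) = 6/75 ≈ 0.08.
R = 135 + 0.08 × (23 − 135) = 126.04 → 126
G = 105 + 0.08 × (243 − 105) = 116.04 → 116
B = 212 + 0.08 × (152 − 212) = 207.2 → 207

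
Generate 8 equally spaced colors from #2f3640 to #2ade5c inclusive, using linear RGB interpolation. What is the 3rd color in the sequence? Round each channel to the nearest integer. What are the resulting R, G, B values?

(46, 102, 72)

With 8 swatches and endpoints inclusive, swatch 3 sits at t = (3 − 1)/(8 − 1) = 2/7 ≈ 0.2857.
#2f3640 → (47, 54, 64); #2ade5c → (42, 222, 92).
R = 47 + 0.2857 × (42 − 47) = 45.572 → 46
G = 54 + 0.2857 × (222 − 54) = 101.998 → 102
B = 64 + 0.2857 × (92 − 64) = 72 → 72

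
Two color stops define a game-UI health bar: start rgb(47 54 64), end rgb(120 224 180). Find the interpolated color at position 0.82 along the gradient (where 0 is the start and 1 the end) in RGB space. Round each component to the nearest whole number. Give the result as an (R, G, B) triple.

(107, 193, 159)

R = 47 + 0.82 × (120 − 47) = 47 + 0.82 × 73 = 106.86 → 107
G = 54 + 0.82 × (224 − 54) = 54 + 0.82 × 170 = 193.4 → 193
B = 64 + 0.82 × (180 − 64) = 64 + 0.82 × 116 = 159.12 → 159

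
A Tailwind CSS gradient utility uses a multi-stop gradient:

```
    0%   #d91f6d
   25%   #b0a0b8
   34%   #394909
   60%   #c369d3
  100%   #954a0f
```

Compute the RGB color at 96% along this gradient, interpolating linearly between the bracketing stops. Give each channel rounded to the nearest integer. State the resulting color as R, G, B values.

(154, 77, 35)

96% lies between the 60% and 100% stops, so the local fraction is t = (96 − 60)/(100 − 60) = 36/40 ≈ 0.9.
#c369d3 → (195, 105, 211); #954a0f → (149, 74, 15).
R = 195 + 0.9 × (149 − 195) = 153.6 → 154
G = 105 + 0.9 × (74 − 105) = 77.1 → 77
B = 211 + 0.9 × (15 − 211) = 34.6 → 35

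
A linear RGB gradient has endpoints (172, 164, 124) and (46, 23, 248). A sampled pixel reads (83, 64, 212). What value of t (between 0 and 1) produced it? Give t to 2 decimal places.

0.71

Invert the lerp on the G channel (largest span, 141): t = (64 − 164) / (23 − 164) = -100/-141 = 0.70922.
Check on R: (83 − 172)/(46 − 172) = 0.7063 ✓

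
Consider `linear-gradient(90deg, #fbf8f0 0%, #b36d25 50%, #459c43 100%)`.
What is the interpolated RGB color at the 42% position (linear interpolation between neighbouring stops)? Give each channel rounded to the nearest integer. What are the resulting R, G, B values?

(191, 131, 69)

42% lies between the 0% and 50% stops, so the local fraction is t = (42 − 0)/(50 − 0) = 42/50 ≈ 0.84.
#fbf8f0 → (251, 248, 240); #b36d25 → (179, 109, 37).
R = 251 + 0.84 × (179 − 251) = 190.52 → 191
G = 248 + 0.84 × (109 − 248) = 131.24 → 131
B = 240 + 0.84 × (37 − 240) = 69.48 → 69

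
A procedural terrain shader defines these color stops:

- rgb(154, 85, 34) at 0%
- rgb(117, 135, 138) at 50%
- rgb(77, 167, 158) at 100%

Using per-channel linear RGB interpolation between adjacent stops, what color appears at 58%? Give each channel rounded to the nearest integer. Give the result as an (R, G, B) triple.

58% lies between the 50% and 100% stops, so the local fraction is t = (58 − 50)/(100 − 50) = 8/50 ≈ 0.16.
R = 117 + 0.16 × (77 − 117) = 110.6 → 111
G = 135 + 0.16 × (167 − 135) = 140.12 → 140
B = 138 + 0.16 × (158 − 138) = 141.2 → 141

(111, 140, 141)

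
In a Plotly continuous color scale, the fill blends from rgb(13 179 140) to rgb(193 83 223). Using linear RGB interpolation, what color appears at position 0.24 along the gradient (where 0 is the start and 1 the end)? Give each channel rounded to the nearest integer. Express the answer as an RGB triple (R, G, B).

R = 13 + 0.24 × (193 − 13) = 13 + 0.24 × 180 = 56.2 → 56
G = 179 + 0.24 × (83 − 179) = 179 + 0.24 × -96 = 155.96 → 156
B = 140 + 0.24 × (223 − 140) = 140 + 0.24 × 83 = 159.92 → 160

(56, 156, 160)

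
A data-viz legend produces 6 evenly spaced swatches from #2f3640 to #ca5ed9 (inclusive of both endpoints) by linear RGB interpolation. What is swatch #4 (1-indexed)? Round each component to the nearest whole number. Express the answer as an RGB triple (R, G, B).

(140, 78, 156)

With 6 swatches and endpoints inclusive, swatch 4 sits at t = (4 − 1)/(6 − 1) = 3/5 ≈ 0.6.
#2f3640 → (47, 54, 64); #ca5ed9 → (202, 94, 217).
R = 47 + 0.6 × (202 − 47) = 140 → 140
G = 54 + 0.6 × (94 − 54) = 78 → 78
B = 64 + 0.6 × (217 − 64) = 155.8 → 156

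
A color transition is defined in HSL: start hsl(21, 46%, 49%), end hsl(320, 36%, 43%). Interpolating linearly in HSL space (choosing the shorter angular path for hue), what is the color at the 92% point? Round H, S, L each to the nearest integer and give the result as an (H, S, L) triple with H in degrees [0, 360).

(325, 37, 43)

Hue: 320 − 21 = 299°, but |299| > 180 so the shorter arc goes the other way: Δh = 299 − 360 = -61°.
H = 21 + 0.92 × (-61) = -35.12 → -35 → -35 mod 360 = 325°
S = 46 + 0.92 × (36 − 46) = 36.8 → 37%
L = 49 + 0.92 × (43 − 49) = 43.48 → 43%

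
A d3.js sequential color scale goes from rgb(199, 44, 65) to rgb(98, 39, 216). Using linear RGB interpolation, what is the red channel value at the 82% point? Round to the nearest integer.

R = 199 + 0.82 × (98 − 199) = 116.18 → 116

116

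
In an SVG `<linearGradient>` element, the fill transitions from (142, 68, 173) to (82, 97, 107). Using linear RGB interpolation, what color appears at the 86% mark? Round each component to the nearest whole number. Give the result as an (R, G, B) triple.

(90, 93, 116)

86% corresponds to t = 0.86.
R = 142 + 0.86 × (82 − 142) = 142 + 0.86 × -60 = 90.4 → 90
G = 68 + 0.86 × (97 − 68) = 68 + 0.86 × 29 = 92.94 → 93
B = 173 + 0.86 × (107 − 173) = 173 + 0.86 × -66 = 116.24 → 116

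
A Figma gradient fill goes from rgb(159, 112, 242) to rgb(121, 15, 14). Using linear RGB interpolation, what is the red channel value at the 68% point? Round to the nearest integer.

133

R = 159 + 0.68 × (121 − 159) = 133.16 → 133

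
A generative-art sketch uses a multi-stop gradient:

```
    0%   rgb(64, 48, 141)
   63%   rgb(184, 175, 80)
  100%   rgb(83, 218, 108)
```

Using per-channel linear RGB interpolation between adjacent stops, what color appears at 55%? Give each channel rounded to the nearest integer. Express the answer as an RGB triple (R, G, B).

(169, 159, 88)

55% lies between the 0% and 63% stops, so the local fraction is t = (55 − 0)/(63 − 0) = 55/63 ≈ 0.873.
R = 64 + 0.873 × (184 − 64) = 168.76 → 169
G = 48 + 0.873 × (175 − 48) = 158.871 → 159
B = 141 + 0.873 × (80 − 141) = 87.747 → 88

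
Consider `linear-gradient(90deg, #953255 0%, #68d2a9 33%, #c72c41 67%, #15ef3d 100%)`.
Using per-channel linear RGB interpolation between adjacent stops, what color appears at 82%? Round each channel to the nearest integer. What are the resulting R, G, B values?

82% lies between the 67% and 100% stops, so the local fraction is t = (82 − 67)/(100 − 67) = 15/33 ≈ 0.4545.
#c72c41 → (199, 44, 65); #15ef3d → (21, 239, 61).
R = 199 + 0.4545 × (21 − 199) = 118.099 → 118
G = 44 + 0.4545 × (239 − 44) = 132.627 → 133
B = 65 + 0.4545 × (61 − 65) = 63.182 → 63

(118, 133, 63)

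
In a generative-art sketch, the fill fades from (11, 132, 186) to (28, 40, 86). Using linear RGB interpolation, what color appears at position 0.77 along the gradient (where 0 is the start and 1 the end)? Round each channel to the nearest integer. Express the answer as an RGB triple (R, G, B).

R = 11 + 0.77 × (28 − 11) = 11 + 0.77 × 17 = 24.09 → 24
G = 132 + 0.77 × (40 − 132) = 132 + 0.77 × -92 = 61.16 → 61
B = 186 + 0.77 × (86 − 186) = 186 + 0.77 × -100 = 109 → 109

(24, 61, 109)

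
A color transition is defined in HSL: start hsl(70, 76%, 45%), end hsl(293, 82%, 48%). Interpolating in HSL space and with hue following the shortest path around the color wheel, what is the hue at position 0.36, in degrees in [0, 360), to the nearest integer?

21

Hue: 293 − 70 = 223°, but |223| > 180 so the shorter arc goes the other way: Δh = 223 − 360 = -137°.
H = 70 + 0.36 × (-137) = 20.68 → 21°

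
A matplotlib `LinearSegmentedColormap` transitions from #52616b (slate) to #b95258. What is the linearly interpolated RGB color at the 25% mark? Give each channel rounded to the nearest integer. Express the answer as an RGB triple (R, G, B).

#52616b → (82, 97, 107); #b95258 → (185, 82, 88).
25% corresponds to t = 0.25.
R = 82 + 0.25 × (185 − 82) = 82 + 0.25 × 103 = 107.75 → 108
G = 97 + 0.25 × (82 − 97) = 97 + 0.25 × -15 = 93.25 → 93
B = 107 + 0.25 × (88 − 107) = 107 + 0.25 × -19 = 102.25 → 102
So the blended color is (108, 93, 102), about #6c5d66.

(108, 93, 102)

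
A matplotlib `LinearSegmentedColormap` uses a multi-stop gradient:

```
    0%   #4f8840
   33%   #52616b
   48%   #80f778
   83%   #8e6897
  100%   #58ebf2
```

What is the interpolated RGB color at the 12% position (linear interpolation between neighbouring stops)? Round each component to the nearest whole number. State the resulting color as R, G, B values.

12% lies between the 0% and 33% stops, so the local fraction is t = (12 − 0)/(33 − 0) = 12/33 ≈ 0.3636.
#4f8840 → (79, 136, 64); #52616b → (82, 97, 107).
R = 79 + 0.3636 × (82 − 79) = 80.091 → 80
G = 136 + 0.3636 × (97 − 136) = 121.82 → 122
B = 64 + 0.3636 × (107 − 64) = 79.635 → 80

(80, 122, 80)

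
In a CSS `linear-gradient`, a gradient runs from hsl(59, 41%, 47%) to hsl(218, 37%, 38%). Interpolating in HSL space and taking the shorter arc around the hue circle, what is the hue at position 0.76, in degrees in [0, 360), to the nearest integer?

180

Hue arc: Δh = 218 − 59 = 159° (|Δh| ≤ 180, already the shorter path).
H = 59 + 0.76 × (159) = 179.84 → 180°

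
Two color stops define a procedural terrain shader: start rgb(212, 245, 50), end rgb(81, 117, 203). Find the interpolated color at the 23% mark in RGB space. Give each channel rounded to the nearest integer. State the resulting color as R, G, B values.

(182, 216, 85)

23% corresponds to t = 0.23.
R = 212 + 0.23 × (81 − 212) = 212 + 0.23 × -131 = 181.87 → 182
G = 245 + 0.23 × (117 − 245) = 245 + 0.23 × -128 = 215.56 → 216
B = 50 + 0.23 × (203 − 50) = 50 + 0.23 × 153 = 85.19 → 85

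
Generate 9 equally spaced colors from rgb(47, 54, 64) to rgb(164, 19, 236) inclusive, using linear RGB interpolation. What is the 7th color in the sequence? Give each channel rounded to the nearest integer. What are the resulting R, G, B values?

(135, 28, 193)

With 9 swatches and endpoints inclusive, swatch 7 sits at t = (7 − 1)/(9 − 1) = 6/8 ≈ 0.75.
R = 47 + 0.75 × (164 − 47) = 134.75 → 135
G = 54 + 0.75 × (19 − 54) = 27.75 → 28
B = 64 + 0.75 × (236 − 64) = 193 → 193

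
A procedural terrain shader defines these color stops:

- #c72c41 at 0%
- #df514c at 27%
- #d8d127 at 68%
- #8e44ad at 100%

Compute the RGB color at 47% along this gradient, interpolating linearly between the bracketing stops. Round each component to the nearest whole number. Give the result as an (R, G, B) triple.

47% lies between the 27% and 68% stops, so the local fraction is t = (47 − 27)/(68 − 27) = 20/41 ≈ 0.4878.
#df514c → (223, 81, 76); #d8d127 → (216, 209, 39).
R = 223 + 0.4878 × (216 − 223) = 219.585 → 220
G = 81 + 0.4878 × (209 − 81) = 143.438 → 143
B = 76 + 0.4878 × (39 − 76) = 57.951 → 58

(220, 143, 58)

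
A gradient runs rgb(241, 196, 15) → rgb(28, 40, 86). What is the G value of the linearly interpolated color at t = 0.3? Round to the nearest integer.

149

G = 196 + 0.3 × (40 − 196) = 149.2 → 149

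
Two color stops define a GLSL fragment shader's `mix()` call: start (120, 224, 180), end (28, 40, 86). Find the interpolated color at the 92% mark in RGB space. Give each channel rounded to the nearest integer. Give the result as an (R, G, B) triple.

(35, 55, 94)

92% corresponds to t = 0.92.
R = 120 + 0.92 × (28 − 120) = 120 + 0.92 × -92 = 35.36 → 35
G = 224 + 0.92 × (40 − 224) = 224 + 0.92 × -184 = 54.72 → 55
B = 180 + 0.92 × (86 − 180) = 180 + 0.92 × -94 = 93.52 → 94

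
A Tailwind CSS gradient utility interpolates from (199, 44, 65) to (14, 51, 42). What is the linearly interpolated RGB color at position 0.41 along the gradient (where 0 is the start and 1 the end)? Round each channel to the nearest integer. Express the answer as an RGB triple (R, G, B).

(123, 47, 56)

R = 199 + 0.41 × (14 − 199) = 199 + 0.41 × -185 = 123.15 → 123
G = 44 + 0.41 × (51 − 44) = 44 + 0.41 × 7 = 46.87 → 47
B = 65 + 0.41 × (42 − 65) = 65 + 0.41 × -23 = 55.57 → 56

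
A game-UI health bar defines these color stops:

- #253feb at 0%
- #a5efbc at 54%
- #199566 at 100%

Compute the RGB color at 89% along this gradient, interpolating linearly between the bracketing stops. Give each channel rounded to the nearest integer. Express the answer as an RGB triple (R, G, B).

(58, 171, 123)

89% lies between the 54% and 100% stops, so the local fraction is t = (89 − 54)/(100 − 54) = 35/46 ≈ 0.7609.
#a5efbc → (165, 239, 188); #199566 → (25, 149, 102).
R = 165 + 0.7609 × (25 − 165) = 58.474 → 58
G = 239 + 0.7609 × (149 − 239) = 170.519 → 171
B = 188 + 0.7609 × (102 − 188) = 122.563 → 123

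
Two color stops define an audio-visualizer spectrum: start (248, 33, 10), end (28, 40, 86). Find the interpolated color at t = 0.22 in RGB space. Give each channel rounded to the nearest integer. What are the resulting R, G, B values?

(200, 35, 27)

R = 248 + 0.22 × (28 − 248) = 248 + 0.22 × -220 = 199.6 → 200
G = 33 + 0.22 × (40 − 33) = 33 + 0.22 × 7 = 34.54 → 35
B = 10 + 0.22 × (86 − 10) = 10 + 0.22 × 76 = 26.72 → 27
So the blended color is (200, 35, 27), about #c8231b.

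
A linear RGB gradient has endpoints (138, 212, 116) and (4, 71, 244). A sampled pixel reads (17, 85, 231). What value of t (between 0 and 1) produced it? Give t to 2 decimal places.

0.90

Invert the lerp on the G channel (largest span, 141): t = (85 − 212) / (71 − 212) = -127/-141 = 0.90071.
Check on R: (17 − 138)/(4 − 138) = 0.903 ✓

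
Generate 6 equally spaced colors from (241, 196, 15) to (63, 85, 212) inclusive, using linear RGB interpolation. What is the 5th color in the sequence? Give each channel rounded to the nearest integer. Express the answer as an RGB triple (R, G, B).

(99, 107, 173)

With 6 swatches and endpoints inclusive, swatch 5 sits at t = (5 − 1)/(6 − 1) = 4/5 ≈ 0.8.
R = 241 + 0.8 × (63 − 241) = 98.6 → 99
G = 196 + 0.8 × (85 − 196) = 107.2 → 107
B = 15 + 0.8 × (212 − 15) = 172.6 → 173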